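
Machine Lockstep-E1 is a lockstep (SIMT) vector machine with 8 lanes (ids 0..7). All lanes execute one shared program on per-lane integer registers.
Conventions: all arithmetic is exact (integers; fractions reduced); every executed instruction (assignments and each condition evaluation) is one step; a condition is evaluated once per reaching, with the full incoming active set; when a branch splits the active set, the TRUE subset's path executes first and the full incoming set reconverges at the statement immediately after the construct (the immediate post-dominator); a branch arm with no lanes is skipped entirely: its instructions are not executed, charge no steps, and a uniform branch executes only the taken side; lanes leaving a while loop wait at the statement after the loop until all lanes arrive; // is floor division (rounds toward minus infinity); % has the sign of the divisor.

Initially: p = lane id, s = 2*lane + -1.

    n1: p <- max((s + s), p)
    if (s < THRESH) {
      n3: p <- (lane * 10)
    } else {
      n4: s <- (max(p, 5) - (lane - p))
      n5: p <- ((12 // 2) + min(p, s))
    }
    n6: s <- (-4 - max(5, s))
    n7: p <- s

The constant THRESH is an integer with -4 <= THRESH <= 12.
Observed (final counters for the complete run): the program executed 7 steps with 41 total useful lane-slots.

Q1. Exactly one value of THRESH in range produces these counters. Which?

Answer: THRESH = 12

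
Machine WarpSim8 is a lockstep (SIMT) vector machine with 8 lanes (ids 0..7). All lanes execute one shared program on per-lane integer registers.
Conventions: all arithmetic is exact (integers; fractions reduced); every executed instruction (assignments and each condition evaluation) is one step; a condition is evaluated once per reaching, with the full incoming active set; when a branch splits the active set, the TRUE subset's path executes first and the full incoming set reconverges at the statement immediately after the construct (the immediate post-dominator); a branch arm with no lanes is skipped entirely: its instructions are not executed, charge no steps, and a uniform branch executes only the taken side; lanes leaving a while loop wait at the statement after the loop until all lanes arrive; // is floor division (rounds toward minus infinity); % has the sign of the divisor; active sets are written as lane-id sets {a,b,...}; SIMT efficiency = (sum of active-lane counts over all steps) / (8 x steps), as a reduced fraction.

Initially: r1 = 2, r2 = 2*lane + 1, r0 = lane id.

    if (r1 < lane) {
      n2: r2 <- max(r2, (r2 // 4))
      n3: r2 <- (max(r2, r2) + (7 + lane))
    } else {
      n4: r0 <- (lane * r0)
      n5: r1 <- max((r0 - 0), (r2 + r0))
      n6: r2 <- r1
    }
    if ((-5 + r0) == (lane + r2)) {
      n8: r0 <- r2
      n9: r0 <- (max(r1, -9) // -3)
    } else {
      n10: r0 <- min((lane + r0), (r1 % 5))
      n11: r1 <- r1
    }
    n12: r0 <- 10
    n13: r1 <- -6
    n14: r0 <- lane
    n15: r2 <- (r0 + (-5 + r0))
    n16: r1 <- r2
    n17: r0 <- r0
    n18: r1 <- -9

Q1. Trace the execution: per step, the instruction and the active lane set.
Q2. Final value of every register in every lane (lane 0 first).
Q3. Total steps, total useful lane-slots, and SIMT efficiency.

step 0: eval (r1 < lane)             {0,1,2,3,4,5,6,7}
step 1: r2 <- max(r2, (r2 // 4))     {3,4,5,6,7}
step 2: r2 <- (max(r2, r2) + (7 + lane)) {3,4,5,6,7}
step 3: r0 <- (lane * r0)            {0,1,2}
step 4: r1 <- max((r0 - 0), (r2 + r0)) {0,1,2}
step 5: r2 <- r1                     {0,1,2}
step 6: eval ((-5 + r0) == (lane + r2)) {0,1,2,3,4,5,6,7}
step 7: r0 <- min((lane + r0), (r1 % 5)) {0,1,2,3,4,5,6,7}
step 8: r1 <- r1                     {0,1,2,3,4,5,6,7}
step 9: r0 <- 10                     {0,1,2,3,4,5,6,7}
step 10: r1 <- -6                     {0,1,2,3,4,5,6,7}
step 11: r0 <- lane                   {0,1,2,3,4,5,6,7}
step 12: r2 <- (r0 + (-5 + r0))       {0,1,2,3,4,5,6,7}
step 13: r1 <- r2                     {0,1,2,3,4,5,6,7}
step 14: r0 <- r0                     {0,1,2,3,4,5,6,7}
step 15: r1 <- -9                     {0,1,2,3,4,5,6,7}

Answer: 16 steps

r1: -9,-9,-9,-9,-9,-9,-9,-9
r2: -5,-3,-1,1,3,5,7,9
r0: 0,1,2,3,4,5,6,7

steps = 16; useful = 107; efficiency = 107/128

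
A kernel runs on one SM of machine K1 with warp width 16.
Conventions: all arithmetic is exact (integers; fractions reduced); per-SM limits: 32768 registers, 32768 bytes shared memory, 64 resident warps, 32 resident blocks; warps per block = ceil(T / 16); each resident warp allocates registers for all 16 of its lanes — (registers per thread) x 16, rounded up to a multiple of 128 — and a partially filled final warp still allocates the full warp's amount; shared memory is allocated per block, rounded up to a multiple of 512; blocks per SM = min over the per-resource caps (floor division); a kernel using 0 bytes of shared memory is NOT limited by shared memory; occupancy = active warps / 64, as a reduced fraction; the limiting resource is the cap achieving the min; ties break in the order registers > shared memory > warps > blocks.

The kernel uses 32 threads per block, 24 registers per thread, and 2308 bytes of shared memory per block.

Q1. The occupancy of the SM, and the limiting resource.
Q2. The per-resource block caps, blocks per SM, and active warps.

Answer: occupancy 3/8, limited by shared memory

registers: 42 blocks
shared memory: 12 blocks
warps: 32 blocks
blocks: 32 blocks

Answer: 12 blocks, 24 active warps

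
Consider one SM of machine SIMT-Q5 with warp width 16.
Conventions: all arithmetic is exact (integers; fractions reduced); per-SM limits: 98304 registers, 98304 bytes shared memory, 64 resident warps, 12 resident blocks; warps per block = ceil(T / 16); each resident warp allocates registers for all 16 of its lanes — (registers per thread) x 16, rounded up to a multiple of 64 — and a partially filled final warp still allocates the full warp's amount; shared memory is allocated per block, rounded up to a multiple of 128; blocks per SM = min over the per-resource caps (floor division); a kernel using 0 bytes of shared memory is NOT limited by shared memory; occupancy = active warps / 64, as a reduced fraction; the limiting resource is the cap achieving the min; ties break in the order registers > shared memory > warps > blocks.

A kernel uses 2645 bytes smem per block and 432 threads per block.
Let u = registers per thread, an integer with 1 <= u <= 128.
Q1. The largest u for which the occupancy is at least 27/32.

Answer: u = 112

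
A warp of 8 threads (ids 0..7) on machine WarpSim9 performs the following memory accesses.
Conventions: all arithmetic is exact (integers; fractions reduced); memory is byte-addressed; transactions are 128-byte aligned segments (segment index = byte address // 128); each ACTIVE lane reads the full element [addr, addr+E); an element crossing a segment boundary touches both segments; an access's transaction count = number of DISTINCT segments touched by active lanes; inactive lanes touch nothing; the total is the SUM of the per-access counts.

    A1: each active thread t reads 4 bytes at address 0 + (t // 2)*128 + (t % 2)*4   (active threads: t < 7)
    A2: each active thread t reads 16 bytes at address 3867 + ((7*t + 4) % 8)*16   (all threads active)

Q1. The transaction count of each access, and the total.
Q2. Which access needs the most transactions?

A1: 4 transactions
A2: 2 transactions

Answer: 4,2; total 6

Answer: A1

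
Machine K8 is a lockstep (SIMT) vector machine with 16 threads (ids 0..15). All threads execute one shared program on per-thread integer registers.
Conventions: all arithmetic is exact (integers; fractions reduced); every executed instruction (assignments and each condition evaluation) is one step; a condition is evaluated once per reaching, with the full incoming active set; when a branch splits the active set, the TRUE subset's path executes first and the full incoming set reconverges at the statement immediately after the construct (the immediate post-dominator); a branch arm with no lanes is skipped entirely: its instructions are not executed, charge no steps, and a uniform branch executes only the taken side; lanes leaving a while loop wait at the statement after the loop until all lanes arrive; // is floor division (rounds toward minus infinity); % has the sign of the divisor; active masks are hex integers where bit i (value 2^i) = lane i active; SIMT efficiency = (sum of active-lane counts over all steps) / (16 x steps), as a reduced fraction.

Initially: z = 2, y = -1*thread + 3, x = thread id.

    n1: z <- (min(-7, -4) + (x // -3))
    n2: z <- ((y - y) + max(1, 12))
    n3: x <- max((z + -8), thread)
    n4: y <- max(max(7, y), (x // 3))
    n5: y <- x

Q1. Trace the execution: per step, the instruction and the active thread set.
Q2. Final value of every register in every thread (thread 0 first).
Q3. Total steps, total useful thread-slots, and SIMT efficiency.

step 0: z <- (min(-7, -4) + (x // -3)) 0xffff
step 1: z <- ((y - y) + max(1, 12))  0xffff
step 2: x <- max((z + -8), thread)   0xffff
step 3: y <- max(max(7, y), (x // 3)) 0xffff
step 4: y <- x                       0xffff

Answer: 5 steps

z: 12,12,12,12,12,12,12,12,12,12,12,12,12,12,12,12
y: 4,4,4,4,4,5,6,7,8,9,10,11,12,13,14,15
x: 4,4,4,4,4,5,6,7,8,9,10,11,12,13,14,15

steps = 5; useful = 80; efficiency = 80/80 = 1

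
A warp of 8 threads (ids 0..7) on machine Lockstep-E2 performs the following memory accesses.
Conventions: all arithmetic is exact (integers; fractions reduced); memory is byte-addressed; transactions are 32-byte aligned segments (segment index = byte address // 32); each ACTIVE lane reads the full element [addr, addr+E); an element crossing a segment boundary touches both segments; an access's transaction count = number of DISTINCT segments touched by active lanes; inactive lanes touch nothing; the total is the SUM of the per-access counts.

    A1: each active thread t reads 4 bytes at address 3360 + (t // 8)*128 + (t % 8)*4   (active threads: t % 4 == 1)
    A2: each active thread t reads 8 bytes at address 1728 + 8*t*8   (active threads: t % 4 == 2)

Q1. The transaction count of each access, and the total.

A1: 1 transaction
A2: 2 transactions

Answer: 1,2; total 3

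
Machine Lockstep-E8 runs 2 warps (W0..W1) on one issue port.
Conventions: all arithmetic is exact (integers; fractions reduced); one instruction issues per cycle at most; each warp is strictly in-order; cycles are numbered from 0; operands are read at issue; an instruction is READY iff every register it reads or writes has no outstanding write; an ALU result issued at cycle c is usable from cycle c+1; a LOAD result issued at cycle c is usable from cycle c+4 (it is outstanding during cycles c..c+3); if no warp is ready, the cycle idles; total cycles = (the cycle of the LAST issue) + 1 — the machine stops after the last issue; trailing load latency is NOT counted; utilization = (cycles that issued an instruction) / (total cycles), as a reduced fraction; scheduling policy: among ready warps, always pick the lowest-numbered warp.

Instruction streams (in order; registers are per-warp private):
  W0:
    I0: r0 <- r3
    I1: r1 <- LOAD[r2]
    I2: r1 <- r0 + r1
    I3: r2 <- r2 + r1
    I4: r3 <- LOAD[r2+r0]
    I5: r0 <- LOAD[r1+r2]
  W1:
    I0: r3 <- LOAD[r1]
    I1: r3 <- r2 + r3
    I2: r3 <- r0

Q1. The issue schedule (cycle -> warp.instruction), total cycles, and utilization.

cycle 0: W0.I0
cycle 1: W0.I1
cycle 2: W1.I0
cycle 3: idle
cycle 4: idle
cycle 5: W0.I2
cycle 6: W0.I3
cycle 7: W0.I4
cycle 8: W0.I5
cycle 9: W1.I1
cycle 10: W1.I2

Answer: 11 cycles, utilization 9/11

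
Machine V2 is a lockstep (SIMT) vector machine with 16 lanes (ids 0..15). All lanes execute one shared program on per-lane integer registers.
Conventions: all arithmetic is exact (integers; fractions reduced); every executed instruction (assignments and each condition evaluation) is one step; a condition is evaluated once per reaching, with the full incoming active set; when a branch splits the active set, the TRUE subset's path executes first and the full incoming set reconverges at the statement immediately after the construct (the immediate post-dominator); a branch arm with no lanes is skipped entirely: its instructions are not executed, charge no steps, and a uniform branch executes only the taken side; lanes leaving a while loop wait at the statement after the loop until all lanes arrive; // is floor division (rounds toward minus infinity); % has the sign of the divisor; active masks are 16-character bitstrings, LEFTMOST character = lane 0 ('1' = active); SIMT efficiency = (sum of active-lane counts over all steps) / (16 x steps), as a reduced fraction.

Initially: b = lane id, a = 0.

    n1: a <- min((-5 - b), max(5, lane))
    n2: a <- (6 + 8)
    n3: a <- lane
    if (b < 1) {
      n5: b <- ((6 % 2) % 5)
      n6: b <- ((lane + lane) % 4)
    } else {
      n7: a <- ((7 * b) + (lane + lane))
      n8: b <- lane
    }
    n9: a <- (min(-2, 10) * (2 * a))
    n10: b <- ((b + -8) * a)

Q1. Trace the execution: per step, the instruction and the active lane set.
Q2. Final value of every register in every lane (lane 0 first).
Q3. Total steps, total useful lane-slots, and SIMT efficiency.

step 0: a <- min((-5 - b), max(5, lane)) 1111111111111111
step 1: a <- (6 + 8)                 1111111111111111
step 2: a <- lane                    1111111111111111
step 3: eval (b < 1)                 1111111111111111
step 4: b <- ((6 % 2) % 5)           1000000000000000
step 5: b <- ((lane + lane) % 4)     1000000000000000
step 6: a <- ((7 * b) + (lane + lane)) 0111111111111111
step 7: b <- lane                    0111111111111111
step 8: a <- (min(-2, 10) * (2 * a)) 1111111111111111
step 9: b <- ((b + -8) * a)          1111111111111111

Answer: 10 steps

b: 0,252,432,540,576,540,432,252,0,-324,-720,-1188,-1728,-2340,-3024,-3780
a: 0,-36,-72,-108,-144,-180,-216,-252,-288,-324,-360,-396,-432,-468,-504,-540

steps = 10; useful = 128; efficiency = 128/160 = 4/5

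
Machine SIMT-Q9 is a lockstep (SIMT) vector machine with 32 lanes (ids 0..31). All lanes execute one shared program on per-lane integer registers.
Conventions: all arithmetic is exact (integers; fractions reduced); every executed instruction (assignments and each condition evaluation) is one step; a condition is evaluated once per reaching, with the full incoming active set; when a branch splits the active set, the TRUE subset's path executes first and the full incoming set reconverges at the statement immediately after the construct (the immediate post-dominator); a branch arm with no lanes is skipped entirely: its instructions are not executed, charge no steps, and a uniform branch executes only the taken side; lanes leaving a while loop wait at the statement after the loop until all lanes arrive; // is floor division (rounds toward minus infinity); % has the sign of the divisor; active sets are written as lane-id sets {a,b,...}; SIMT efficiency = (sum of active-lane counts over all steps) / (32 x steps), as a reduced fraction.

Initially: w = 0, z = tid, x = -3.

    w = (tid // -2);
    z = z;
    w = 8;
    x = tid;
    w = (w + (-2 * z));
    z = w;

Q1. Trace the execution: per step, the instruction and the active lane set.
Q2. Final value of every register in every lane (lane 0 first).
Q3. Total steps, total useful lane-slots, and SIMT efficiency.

step 0: w <- (tid // -2)             {0,1,2,3,4,5,6,7,8,9,10,11,12,13,14,15,16,17,18,19,20,21,22,23,24,25,26,27,28,29,30,31}
step 1: z <- z                       {0,1,2,3,4,5,6,7,8,9,10,11,12,13,14,15,16,17,18,19,20,21,22,23,24,25,26,27,28,29,30,31}
step 2: w <- 8                       {0,1,2,3,4,5,6,7,8,9,10,11,12,13,14,15,16,17,18,19,20,21,22,23,24,25,26,27,28,29,30,31}
step 3: x <- tid                     {0,1,2,3,4,5,6,7,8,9,10,11,12,13,14,15,16,17,18,19,20,21,22,23,24,25,26,27,28,29,30,31}
step 4: w <- (w + (-2 * z))          {0,1,2,3,4,5,6,7,8,9,10,11,12,13,14,15,16,17,18,19,20,21,22,23,24,25,26,27,28,29,30,31}
step 5: z <- w                       {0,1,2,3,4,5,6,7,8,9,10,11,12,13,14,15,16,17,18,19,20,21,22,23,24,25,26,27,28,29,30,31}

Answer: 6 steps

w: 8,6,4,2,0,-2,-4,-6,-8,-10,-12,-14,-16,-18,-20,-22,-24,-26,-28,-30,-32,-34,-36,-38,-40,-42,-44,-46,-48,-50,-52,-54
z: 8,6,4,2,0,-2,-4,-6,-8,-10,-12,-14,-16,-18,-20,-22,-24,-26,-28,-30,-32,-34,-36,-38,-40,-42,-44,-46,-48,-50,-52,-54
x: 0,1,2,3,4,5,6,7,8,9,10,11,12,13,14,15,16,17,18,19,20,21,22,23,24,25,26,27,28,29,30,31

steps = 6; useful = 192; efficiency = 192/192 = 1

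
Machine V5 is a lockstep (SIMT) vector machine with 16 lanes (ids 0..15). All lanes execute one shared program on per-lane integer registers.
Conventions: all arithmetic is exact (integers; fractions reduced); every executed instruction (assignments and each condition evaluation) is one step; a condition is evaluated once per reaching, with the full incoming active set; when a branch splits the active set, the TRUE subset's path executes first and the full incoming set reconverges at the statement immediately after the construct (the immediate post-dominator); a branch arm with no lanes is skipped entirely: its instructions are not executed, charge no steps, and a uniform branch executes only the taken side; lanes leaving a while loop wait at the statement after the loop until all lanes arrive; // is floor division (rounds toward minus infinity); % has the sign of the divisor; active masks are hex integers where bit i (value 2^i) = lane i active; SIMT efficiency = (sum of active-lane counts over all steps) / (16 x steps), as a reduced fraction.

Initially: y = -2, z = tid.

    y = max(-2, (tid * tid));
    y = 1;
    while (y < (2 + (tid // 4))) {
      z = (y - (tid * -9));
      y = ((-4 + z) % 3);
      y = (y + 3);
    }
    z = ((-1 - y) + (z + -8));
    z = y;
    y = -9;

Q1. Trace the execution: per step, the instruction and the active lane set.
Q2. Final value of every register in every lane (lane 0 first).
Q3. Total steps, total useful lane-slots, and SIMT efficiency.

step 0: y <- max(-2, (tid * tid))    0xffff
step 1: y <- 1                       0xffff
step 2: eval (y < (2 + (tid // 4)))  0xffff
step 3: z <- (y - (tid * -9))        0xffff
step 4: y <- ((-4 + z) % 3)          0xffff
step 5: y <- (y + 3)                 0xffff
step 6: eval (y < (2 + (tid // 4)))  0xffff
step 7: z <- (y - (tid * -9))        0xff00
step 8: y <- ((-4 + z) % 3)          0xff00
step 9: y <- (y + 3)                 0xff00
step 10: eval (y < (2 + (tid // 4)))  0xff00
step 11: z <- ((-1 - y) + (z + -8))   0xffff
step 12: z <- y                       0xffff
step 13: y <- -9                      0xffff

Answer: 14 steps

y: -9,-9,-9,-9,-9,-9,-9,-9,-9,-9,-9,-9,-9,-9,-9,-9
z: 3,3,3,3,3,3,3,3,5,5,5,5,5,5,5,5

steps = 14; useful = 192; efficiency = 192/224 = 6/7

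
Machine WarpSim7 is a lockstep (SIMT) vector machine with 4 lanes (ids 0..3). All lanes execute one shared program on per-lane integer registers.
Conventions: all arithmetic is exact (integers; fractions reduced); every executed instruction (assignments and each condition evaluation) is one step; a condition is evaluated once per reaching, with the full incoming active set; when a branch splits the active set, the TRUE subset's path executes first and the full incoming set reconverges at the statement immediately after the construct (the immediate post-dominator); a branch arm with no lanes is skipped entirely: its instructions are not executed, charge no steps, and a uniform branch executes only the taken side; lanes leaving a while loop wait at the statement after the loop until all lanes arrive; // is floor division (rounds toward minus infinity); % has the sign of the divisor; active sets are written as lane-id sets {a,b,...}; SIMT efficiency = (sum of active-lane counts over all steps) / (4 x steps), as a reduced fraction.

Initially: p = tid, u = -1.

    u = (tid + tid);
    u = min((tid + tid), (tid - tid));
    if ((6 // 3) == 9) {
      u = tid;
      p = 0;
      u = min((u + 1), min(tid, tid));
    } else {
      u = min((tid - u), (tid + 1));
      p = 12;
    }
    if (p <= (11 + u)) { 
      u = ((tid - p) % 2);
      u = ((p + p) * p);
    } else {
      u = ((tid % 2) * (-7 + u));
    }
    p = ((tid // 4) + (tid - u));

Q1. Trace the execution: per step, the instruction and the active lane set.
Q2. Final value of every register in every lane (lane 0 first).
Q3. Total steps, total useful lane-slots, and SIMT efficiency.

step 0: u <- (tid + tid)             {0,1,2,3}
step 1: u <- min((tid + tid), (tid - tid)) {0,1,2,3}
step 2: eval ((6 // 3) == 9)         {0,1,2,3}
step 3: u <- min((tid - u), (tid + 1)) {0,1,2,3}
step 4: p <- 12                      {0,1,2,3}
step 5: eval (p <= (11 + u))         {0,1,2,3}
step 6: u <- ((tid - p) % 2)         {1,2,3}
step 7: u <- ((p + p) * p)           {1,2,3}
step 8: u <- ((tid % 2) * (-7 + u))  {0}
step 9: p <- ((tid // 4) + (tid - u)) {0,1,2,3}

Answer: 10 steps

p: 0,-287,-286,-285
u: 0,288,288,288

steps = 10; useful = 35; efficiency = 35/40 = 7/8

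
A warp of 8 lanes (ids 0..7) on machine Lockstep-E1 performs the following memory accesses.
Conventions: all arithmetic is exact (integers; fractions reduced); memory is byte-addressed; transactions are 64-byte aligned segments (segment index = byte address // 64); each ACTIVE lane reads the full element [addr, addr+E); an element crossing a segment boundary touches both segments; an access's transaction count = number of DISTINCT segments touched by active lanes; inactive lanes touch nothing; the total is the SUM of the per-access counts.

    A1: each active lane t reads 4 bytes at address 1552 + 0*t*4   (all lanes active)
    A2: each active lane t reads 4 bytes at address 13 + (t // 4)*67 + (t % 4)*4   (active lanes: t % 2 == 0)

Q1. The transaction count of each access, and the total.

A1: 1 transaction
A2: 2 transactions

Answer: 1,2; total 3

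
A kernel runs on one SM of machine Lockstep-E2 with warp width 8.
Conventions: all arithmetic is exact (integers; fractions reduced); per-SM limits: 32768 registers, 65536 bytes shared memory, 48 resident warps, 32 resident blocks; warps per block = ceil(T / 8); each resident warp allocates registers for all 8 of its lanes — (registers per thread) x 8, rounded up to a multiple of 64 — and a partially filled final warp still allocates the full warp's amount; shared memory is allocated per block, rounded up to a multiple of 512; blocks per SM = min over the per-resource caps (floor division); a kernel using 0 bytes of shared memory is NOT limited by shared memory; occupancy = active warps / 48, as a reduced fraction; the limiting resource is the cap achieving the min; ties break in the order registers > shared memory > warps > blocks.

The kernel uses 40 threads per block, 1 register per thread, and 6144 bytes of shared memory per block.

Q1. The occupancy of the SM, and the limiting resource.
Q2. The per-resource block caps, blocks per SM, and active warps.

Answer: occupancy 15/16, limited by warps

registers: 102 blocks
shared memory: 10 blocks
warps: 9 blocks
blocks: 32 blocks

Answer: 9 blocks, 45 active warps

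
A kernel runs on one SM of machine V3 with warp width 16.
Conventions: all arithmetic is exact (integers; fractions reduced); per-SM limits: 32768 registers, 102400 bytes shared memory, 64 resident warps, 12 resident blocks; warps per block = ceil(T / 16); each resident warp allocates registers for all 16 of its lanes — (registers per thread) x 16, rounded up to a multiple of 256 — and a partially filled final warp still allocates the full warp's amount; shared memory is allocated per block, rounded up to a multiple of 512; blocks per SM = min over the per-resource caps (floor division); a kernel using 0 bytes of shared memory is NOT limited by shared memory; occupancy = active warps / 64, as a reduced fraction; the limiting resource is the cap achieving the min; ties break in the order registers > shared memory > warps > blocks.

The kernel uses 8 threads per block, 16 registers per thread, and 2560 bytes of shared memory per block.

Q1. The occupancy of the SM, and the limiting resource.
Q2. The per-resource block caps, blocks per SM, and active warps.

Answer: occupancy 3/16, limited by blocks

registers: 128 blocks
shared memory: 40 blocks
warps: 64 blocks
blocks: 12 blocks

Answer: 12 blocks, 12 active warps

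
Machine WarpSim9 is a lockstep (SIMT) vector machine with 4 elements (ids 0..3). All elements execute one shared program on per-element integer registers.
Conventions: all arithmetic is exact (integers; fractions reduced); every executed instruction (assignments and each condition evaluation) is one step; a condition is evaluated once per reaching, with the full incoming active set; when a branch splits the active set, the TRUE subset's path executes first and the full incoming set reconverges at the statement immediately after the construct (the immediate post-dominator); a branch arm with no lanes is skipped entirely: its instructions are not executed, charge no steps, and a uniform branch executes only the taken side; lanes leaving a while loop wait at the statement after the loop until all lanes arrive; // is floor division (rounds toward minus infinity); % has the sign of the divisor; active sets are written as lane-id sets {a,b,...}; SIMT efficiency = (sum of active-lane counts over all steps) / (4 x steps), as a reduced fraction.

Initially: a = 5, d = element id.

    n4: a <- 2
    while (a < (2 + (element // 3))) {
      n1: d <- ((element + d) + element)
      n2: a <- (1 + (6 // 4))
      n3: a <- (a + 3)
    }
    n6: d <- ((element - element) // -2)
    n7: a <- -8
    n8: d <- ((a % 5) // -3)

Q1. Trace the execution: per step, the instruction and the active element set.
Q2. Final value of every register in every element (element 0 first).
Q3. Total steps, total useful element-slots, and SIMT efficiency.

step 0: a <- 2                       {0,1,2,3}
step 1: eval (a < (2 + (element // 3))) {0,1,2,3}
step 2: d <- ((element + d) + element) {3}
step 3: a <- (1 + (6 // 4))          {3}
step 4: a <- (a + 3)                 {3}
step 5: eval (a < (2 + (element // 3))) {3}
step 6: d <- ((element - element) // -2) {0,1,2,3}
step 7: a <- -8                      {0,1,2,3}
step 8: d <- ((a % 5) // -3)         {0,1,2,3}

Answer: 9 steps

a: -8,-8,-8,-8
d: -1,-1,-1,-1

steps = 9; useful = 24; efficiency = 24/36 = 2/3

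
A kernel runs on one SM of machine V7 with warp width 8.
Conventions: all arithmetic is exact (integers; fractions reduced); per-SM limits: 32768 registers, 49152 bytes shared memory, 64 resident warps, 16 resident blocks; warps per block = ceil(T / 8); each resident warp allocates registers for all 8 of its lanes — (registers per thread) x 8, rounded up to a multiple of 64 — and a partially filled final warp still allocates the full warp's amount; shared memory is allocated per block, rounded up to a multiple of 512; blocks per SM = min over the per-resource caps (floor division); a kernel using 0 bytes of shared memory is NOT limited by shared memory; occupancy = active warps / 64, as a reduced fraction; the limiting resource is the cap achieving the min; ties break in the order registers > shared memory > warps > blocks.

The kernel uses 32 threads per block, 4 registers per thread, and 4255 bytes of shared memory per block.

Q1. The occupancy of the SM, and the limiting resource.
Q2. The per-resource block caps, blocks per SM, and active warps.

Answer: occupancy 5/8, limited by shared memory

registers: 128 blocks
shared memory: 10 blocks
warps: 16 blocks
blocks: 16 blocks

Answer: 10 blocks, 40 active warps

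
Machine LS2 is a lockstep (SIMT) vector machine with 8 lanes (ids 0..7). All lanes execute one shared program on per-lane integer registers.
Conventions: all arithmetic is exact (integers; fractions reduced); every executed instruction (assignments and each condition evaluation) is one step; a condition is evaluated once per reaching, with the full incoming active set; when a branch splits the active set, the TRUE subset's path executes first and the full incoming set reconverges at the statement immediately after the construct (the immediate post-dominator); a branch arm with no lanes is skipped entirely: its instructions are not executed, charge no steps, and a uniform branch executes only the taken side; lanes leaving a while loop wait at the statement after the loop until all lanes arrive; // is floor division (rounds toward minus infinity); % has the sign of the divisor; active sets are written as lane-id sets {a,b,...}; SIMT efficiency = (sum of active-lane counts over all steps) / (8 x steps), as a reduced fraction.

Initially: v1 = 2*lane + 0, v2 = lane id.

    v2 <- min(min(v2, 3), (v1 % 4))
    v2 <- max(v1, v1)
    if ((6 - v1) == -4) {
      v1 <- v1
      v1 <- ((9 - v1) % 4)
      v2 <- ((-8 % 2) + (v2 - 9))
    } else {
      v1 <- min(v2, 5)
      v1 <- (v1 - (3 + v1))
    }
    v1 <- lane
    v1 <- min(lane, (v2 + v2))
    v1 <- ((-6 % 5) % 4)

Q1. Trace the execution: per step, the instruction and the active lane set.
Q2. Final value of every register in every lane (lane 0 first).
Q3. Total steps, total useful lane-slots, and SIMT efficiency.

step 0: v2 <- min(min(v2, 3), (v1 % 4)) {0,1,2,3,4,5,6,7}
step 1: v2 <- max(v1, v1)            {0,1,2,3,4,5,6,7}
step 2: eval ((6 - v1) == -4)        {0,1,2,3,4,5,6,7}
step 3: v1 <- v1                     {5}
step 4: v1 <- ((9 - v1) % 4)         {5}
step 5: v2 <- ((-8 % 2) + (v2 - 9))  {5}
step 6: v1 <- min(v2, 5)             {0,1,2,3,4,6,7}
step 7: v1 <- (v1 - (3 + v1))        {0,1,2,3,4,6,7}
step 8: v1 <- lane                   {0,1,2,3,4,5,6,7}
step 9: v1 <- min(lane, (v2 + v2))   {0,1,2,3,4,5,6,7}
step 10: v1 <- ((-6 % 5) % 4)         {0,1,2,3,4,5,6,7}

Answer: 11 steps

v1: 0,0,0,0,0,0,0,0
v2: 0,2,4,6,8,1,12,14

steps = 11; useful = 65; efficiency = 65/88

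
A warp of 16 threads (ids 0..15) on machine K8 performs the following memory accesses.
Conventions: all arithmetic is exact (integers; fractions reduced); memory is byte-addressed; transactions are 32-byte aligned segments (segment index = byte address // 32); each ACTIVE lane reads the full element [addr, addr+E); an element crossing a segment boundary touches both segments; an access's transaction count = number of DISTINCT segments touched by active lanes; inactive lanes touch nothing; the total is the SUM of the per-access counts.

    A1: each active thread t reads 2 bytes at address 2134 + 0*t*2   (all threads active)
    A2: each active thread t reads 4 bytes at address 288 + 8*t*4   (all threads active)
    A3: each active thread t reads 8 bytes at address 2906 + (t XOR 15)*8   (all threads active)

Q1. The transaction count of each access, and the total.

A1: 1 transaction
A2: 16 transactions
A3: 5 transactions

Answer: 1,16,5; total 22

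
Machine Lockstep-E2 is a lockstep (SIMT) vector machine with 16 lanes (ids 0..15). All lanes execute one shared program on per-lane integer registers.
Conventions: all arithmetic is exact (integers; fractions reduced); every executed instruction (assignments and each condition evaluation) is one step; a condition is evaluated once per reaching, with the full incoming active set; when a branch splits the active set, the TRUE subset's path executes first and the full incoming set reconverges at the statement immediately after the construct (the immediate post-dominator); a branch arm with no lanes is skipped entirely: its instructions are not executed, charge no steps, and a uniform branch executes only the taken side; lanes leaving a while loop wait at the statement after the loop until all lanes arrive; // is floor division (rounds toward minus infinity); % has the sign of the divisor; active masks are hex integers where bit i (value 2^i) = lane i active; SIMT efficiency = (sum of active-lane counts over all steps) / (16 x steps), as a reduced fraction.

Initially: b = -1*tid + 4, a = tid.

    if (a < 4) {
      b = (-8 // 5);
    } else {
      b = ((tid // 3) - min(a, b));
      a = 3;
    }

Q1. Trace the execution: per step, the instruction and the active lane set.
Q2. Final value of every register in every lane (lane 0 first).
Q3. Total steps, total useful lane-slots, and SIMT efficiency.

step 0: eval (a < 4)                 0xffff
step 1: b <- (-8 // 5)               0x000f
step 2: b <- ((tid // 3) - min(a, b)) 0xfff0
step 3: a <- 3                       0xfff0

Answer: 4 steps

b: -2,-2,-2,-2,1,2,4,5,6,8,9,10,12,13,14,16
a: 0,1,2,3,3,3,3,3,3,3,3,3,3,3,3,3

steps = 4; useful = 44; efficiency = 44/64 = 11/16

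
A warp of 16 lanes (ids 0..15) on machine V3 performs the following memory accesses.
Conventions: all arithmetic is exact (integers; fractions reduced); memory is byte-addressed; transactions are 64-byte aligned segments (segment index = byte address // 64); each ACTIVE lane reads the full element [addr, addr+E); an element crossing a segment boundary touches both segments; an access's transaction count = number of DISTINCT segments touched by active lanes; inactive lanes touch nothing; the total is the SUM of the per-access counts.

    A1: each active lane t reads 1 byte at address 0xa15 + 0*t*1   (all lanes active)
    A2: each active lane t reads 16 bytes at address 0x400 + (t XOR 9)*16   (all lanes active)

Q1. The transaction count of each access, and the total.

A1: 1 transaction
A2: 4 transactions

Answer: 1,4; total 5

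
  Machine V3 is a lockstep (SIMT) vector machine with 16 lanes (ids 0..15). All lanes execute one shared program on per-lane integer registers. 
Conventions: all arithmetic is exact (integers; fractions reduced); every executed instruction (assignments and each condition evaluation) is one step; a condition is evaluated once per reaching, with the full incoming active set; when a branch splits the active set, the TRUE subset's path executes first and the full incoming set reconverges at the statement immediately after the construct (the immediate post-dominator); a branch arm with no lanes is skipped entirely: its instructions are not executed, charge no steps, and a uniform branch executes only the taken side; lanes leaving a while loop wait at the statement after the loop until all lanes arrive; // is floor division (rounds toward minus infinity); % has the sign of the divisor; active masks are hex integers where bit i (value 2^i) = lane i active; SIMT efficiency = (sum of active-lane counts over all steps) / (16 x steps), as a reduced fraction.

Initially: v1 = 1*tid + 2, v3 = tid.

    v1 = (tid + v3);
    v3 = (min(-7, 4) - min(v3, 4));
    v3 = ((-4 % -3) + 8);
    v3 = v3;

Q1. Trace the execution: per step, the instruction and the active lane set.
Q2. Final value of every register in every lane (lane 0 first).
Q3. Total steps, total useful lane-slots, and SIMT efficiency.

step 0: v1 <- (tid + v3)             0xffff
step 1: v3 <- (min(-7, 4) - min(v3, 4)) 0xffff
step 2: v3 <- ((-4 % -3) + 8)        0xffff
step 3: v3 <- v3                     0xffff

Answer: 4 steps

v1: 0,2,4,6,8,10,12,14,16,18,20,22,24,26,28,30
v3: 7,7,7,7,7,7,7,7,7,7,7,7,7,7,7,7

steps = 4; useful = 64; efficiency = 64/64 = 1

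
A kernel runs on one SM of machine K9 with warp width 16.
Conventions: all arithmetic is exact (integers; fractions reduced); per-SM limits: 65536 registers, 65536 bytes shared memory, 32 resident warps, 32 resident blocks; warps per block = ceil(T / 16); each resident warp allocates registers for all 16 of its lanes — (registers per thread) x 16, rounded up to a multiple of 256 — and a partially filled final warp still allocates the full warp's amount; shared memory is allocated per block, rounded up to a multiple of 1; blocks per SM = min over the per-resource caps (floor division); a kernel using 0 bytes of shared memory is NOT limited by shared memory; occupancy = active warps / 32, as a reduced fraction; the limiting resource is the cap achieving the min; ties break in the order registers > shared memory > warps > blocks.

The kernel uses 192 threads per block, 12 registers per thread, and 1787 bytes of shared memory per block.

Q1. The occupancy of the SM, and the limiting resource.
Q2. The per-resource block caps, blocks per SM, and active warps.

Answer: occupancy 3/4, limited by warps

registers: 21 blocks
shared memory: 36 blocks
warps: 2 blocks
blocks: 32 blocks

Answer: 2 blocks, 24 active warps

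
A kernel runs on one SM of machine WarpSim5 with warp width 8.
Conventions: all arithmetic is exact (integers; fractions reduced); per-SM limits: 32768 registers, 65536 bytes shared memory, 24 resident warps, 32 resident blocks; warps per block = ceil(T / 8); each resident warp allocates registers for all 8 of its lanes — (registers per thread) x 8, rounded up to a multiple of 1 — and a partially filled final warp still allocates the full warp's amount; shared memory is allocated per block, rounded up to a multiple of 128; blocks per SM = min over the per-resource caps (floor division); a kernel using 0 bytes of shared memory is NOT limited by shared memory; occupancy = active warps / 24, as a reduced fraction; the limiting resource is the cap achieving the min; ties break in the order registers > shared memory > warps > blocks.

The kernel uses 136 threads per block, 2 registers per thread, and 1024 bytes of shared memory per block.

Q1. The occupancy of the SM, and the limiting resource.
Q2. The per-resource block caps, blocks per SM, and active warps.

Answer: occupancy 17/24, limited by warps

registers: 120 blocks
shared memory: 64 blocks
warps: 1 block
blocks: 32 blocks

Answer: 1 block, 17 active warps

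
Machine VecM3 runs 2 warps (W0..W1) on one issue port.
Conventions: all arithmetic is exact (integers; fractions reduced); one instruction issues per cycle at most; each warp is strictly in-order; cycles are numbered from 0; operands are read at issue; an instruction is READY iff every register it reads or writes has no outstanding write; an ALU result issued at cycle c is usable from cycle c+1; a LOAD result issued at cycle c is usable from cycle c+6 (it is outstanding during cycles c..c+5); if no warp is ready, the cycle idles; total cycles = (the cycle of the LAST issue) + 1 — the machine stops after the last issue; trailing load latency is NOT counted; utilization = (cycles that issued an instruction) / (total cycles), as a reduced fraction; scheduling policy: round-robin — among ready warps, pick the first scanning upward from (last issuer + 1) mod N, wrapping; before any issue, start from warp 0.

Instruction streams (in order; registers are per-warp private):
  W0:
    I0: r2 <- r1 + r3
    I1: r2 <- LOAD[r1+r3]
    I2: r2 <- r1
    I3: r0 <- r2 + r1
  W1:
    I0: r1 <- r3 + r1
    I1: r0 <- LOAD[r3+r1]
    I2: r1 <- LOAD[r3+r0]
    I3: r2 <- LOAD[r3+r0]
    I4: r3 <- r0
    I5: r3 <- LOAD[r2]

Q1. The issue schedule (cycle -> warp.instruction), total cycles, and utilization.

cycle 0: W0.I0
cycle 1: W1.I0
cycle 2: W0.I1
cycle 3: W1.I1
cycle 4: idle
cycle 5: idle
cycle 6: idle
cycle 7: idle
cycle 8: W0.I2
cycle 9: W1.I2
cycle 10: W0.I3
cycle 11: W1.I3
cycle 12: W1.I4
cycle 13: idle
cycle 14: idle
cycle 15: idle
cycle 16: idle
cycle 17: W1.I5

Answer: 18 cycles, utilization 5/9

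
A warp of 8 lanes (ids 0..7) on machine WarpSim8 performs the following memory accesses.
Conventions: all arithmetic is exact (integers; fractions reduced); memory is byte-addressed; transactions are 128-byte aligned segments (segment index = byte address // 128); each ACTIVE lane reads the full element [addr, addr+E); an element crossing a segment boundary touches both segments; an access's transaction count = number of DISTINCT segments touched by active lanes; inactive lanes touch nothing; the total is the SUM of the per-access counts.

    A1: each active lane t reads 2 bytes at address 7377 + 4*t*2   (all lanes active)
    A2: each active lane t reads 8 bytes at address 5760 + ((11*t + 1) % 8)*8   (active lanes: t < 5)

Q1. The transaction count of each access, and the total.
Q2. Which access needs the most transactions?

A1: 2 transactions
A2: 1 transaction

Answer: 2,1; total 3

Answer: A1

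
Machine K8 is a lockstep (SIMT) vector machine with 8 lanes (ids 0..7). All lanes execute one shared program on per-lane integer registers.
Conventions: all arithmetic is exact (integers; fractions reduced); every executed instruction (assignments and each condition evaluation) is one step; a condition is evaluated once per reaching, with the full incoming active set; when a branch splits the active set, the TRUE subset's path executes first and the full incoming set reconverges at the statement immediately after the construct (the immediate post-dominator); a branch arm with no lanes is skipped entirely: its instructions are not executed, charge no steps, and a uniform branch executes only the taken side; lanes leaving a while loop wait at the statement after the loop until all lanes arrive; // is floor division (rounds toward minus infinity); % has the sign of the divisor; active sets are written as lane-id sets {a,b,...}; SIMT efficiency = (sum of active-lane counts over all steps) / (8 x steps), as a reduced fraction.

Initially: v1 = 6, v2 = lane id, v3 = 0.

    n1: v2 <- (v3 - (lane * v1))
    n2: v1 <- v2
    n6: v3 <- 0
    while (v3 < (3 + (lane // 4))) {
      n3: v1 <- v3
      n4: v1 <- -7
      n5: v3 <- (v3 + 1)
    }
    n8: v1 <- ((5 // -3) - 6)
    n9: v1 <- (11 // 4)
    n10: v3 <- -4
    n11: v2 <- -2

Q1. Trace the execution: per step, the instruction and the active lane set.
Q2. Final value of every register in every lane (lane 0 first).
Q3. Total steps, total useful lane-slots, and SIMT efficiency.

step 0: v2 <- (v3 - (lane * v1))     {0,1,2,3,4,5,6,7}
step 1: v1 <- v2                     {0,1,2,3,4,5,6,7}
step 2: v3 <- 0                      {0,1,2,3,4,5,6,7}
step 3: eval (v3 < (3 + (lane // 4))) {0,1,2,3,4,5,6,7}
step 4: v1 <- v3                     {0,1,2,3,4,5,6,7}
step 5: v1 <- -7                     {0,1,2,3,4,5,6,7}
step 6: v3 <- (v3 + 1)               {0,1,2,3,4,5,6,7}
step 7: eval (v3 < (3 + (lane // 4))) {0,1,2,3,4,5,6,7}
step 8: v1 <- v3                     {0,1,2,3,4,5,6,7}
step 9: v1 <- -7                     {0,1,2,3,4,5,6,7}
step 10: v3 <- (v3 + 1)               {0,1,2,3,4,5,6,7}
step 11: eval (v3 < (3 + (lane // 4))) {0,1,2,3,4,5,6,7}
step 12: v1 <- v3                     {0,1,2,3,4,5,6,7}
step 13: v1 <- -7                     {0,1,2,3,4,5,6,7}
step 14: v3 <- (v3 + 1)               {0,1,2,3,4,5,6,7}
step 15: eval (v3 < (3 + (lane // 4))) {0,1,2,3,4,5,6,7}
step 16: v1 <- v3                     {4,5,6,7}
step 17: v1 <- -7                     {4,5,6,7}
step 18: v3 <- (v3 + 1)               {4,5,6,7}
step 19: eval (v3 < (3 + (lane // 4))) {4,5,6,7}
step 20: v1 <- ((5 // -3) - 6)        {0,1,2,3,4,5,6,7}
step 21: v1 <- (11 // 4)              {0,1,2,3,4,5,6,7}
step 22: v3 <- -4                     {0,1,2,3,4,5,6,7}
step 23: v2 <- -2                     {0,1,2,3,4,5,6,7}

Answer: 24 steps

v1: 2,2,2,2,2,2,2,2
v2: -2,-2,-2,-2,-2,-2,-2,-2
v3: -4,-4,-4,-4,-4,-4,-4,-4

steps = 24; useful = 176; efficiency = 176/192 = 11/12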